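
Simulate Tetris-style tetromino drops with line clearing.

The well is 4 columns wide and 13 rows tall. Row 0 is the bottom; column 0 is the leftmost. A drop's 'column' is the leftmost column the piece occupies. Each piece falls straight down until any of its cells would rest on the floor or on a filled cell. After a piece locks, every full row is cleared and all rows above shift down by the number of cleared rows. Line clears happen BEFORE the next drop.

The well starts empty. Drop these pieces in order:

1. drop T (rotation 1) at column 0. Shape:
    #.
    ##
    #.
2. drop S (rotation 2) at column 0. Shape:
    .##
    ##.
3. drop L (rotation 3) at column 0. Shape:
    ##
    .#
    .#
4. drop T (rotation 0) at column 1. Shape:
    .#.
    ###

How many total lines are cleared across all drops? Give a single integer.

Drop 1: T rot1 at col 0 lands with bottom-row=0; cleared 0 line(s) (total 0); column heights now [3 2 0 0], max=3
Drop 2: S rot2 at col 0 lands with bottom-row=3; cleared 0 line(s) (total 0); column heights now [4 5 5 0], max=5
Drop 3: L rot3 at col 0 lands with bottom-row=5; cleared 0 line(s) (total 0); column heights now [8 8 5 0], max=8
Drop 4: T rot0 at col 1 lands with bottom-row=8; cleared 0 line(s) (total 0); column heights now [8 9 10 9], max=10

Answer: 0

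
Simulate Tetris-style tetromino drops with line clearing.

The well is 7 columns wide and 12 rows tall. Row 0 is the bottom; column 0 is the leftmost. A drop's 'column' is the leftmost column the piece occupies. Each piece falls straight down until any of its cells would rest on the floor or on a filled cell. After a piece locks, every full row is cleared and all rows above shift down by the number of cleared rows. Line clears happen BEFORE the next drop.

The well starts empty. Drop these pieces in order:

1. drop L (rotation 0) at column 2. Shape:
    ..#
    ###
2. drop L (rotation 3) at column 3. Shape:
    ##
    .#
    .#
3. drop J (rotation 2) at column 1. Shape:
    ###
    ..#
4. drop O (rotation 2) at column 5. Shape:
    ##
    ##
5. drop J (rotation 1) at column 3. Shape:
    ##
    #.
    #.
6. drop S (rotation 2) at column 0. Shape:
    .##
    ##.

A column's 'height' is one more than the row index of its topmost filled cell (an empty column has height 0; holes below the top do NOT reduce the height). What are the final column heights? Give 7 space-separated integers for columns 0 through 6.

Drop 1: L rot0 at col 2 lands with bottom-row=0; cleared 0 line(s) (total 0); column heights now [0 0 1 1 2 0 0], max=2
Drop 2: L rot3 at col 3 lands with bottom-row=2; cleared 0 line(s) (total 0); column heights now [0 0 1 5 5 0 0], max=5
Drop 3: J rot2 at col 1 lands with bottom-row=5; cleared 0 line(s) (total 0); column heights now [0 7 7 7 5 0 0], max=7
Drop 4: O rot2 at col 5 lands with bottom-row=0; cleared 0 line(s) (total 0); column heights now [0 7 7 7 5 2 2], max=7
Drop 5: J rot1 at col 3 lands with bottom-row=7; cleared 0 line(s) (total 0); column heights now [0 7 7 10 10 2 2], max=10
Drop 6: S rot2 at col 0 lands with bottom-row=7; cleared 0 line(s) (total 0); column heights now [8 9 9 10 10 2 2], max=10

Answer: 8 9 9 10 10 2 2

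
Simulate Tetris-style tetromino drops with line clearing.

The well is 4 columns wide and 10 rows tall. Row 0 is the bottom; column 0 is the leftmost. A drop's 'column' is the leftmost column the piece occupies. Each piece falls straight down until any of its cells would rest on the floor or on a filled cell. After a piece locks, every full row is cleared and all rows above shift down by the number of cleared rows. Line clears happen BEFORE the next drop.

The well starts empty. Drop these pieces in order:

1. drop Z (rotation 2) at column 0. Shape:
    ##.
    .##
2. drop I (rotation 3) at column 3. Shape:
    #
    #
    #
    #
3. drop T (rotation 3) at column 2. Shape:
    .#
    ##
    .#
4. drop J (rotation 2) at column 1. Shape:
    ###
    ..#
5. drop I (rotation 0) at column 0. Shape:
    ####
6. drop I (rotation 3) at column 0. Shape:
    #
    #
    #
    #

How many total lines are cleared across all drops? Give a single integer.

Drop 1: Z rot2 at col 0 lands with bottom-row=0; cleared 0 line(s) (total 0); column heights now [2 2 1 0], max=2
Drop 2: I rot3 at col 3 lands with bottom-row=0; cleared 0 line(s) (total 0); column heights now [2 2 1 4], max=4
Drop 3: T rot3 at col 2 lands with bottom-row=4; cleared 0 line(s) (total 0); column heights now [2 2 6 7], max=7
Drop 4: J rot2 at col 1 lands with bottom-row=7; cleared 0 line(s) (total 0); column heights now [2 9 9 9], max=9
Drop 5: I rot0 at col 0 lands with bottom-row=9; cleared 1 line(s) (total 1); column heights now [2 9 9 9], max=9
Drop 6: I rot3 at col 0 lands with bottom-row=2; cleared 0 line(s) (total 1); column heights now [6 9 9 9], max=9

Answer: 1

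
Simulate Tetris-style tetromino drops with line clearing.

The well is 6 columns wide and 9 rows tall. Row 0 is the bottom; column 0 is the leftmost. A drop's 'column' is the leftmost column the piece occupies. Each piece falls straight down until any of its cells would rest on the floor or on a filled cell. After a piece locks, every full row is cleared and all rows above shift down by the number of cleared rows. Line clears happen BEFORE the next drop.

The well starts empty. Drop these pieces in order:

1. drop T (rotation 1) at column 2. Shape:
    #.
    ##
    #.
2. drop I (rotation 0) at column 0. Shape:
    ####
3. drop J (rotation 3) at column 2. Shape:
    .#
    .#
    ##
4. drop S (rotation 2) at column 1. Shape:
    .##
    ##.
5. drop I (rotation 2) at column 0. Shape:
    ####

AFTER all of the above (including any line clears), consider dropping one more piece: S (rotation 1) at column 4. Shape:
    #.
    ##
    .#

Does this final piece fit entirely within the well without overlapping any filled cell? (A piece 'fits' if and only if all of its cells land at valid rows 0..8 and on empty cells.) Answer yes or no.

Answer: yes

Derivation:
Drop 1: T rot1 at col 2 lands with bottom-row=0; cleared 0 line(s) (total 0); column heights now [0 0 3 2 0 0], max=3
Drop 2: I rot0 at col 0 lands with bottom-row=3; cleared 0 line(s) (total 0); column heights now [4 4 4 4 0 0], max=4
Drop 3: J rot3 at col 2 lands with bottom-row=4; cleared 0 line(s) (total 0); column heights now [4 4 5 7 0 0], max=7
Drop 4: S rot2 at col 1 lands with bottom-row=6; cleared 0 line(s) (total 0); column heights now [4 7 8 8 0 0], max=8
Drop 5: I rot2 at col 0 lands with bottom-row=8; cleared 0 line(s) (total 0); column heights now [9 9 9 9 0 0], max=9
Test piece S rot1 at col 4 (width 2): heights before test = [9 9 9 9 0 0]; fits = True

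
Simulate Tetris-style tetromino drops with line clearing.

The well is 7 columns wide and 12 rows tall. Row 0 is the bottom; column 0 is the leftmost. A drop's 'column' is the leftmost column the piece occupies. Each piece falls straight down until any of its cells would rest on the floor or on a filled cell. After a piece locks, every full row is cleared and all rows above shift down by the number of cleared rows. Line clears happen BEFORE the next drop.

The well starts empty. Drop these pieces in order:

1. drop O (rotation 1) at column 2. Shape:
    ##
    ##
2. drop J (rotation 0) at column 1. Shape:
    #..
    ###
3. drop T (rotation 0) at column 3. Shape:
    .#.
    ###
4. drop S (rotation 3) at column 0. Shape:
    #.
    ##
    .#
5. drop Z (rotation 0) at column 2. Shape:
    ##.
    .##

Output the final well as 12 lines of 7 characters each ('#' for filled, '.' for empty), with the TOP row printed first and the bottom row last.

Answer: .......
.......
.......
.......
.......
#.##...
##.##..
.#..#..
.#.###.
.###...
..##...
..##...

Derivation:
Drop 1: O rot1 at col 2 lands with bottom-row=0; cleared 0 line(s) (total 0); column heights now [0 0 2 2 0 0 0], max=2
Drop 2: J rot0 at col 1 lands with bottom-row=2; cleared 0 line(s) (total 0); column heights now [0 4 3 3 0 0 0], max=4
Drop 3: T rot0 at col 3 lands with bottom-row=3; cleared 0 line(s) (total 0); column heights now [0 4 3 4 5 4 0], max=5
Drop 4: S rot3 at col 0 lands with bottom-row=4; cleared 0 line(s) (total 0); column heights now [7 6 3 4 5 4 0], max=7
Drop 5: Z rot0 at col 2 lands with bottom-row=5; cleared 0 line(s) (total 0); column heights now [7 6 7 7 6 4 0], max=7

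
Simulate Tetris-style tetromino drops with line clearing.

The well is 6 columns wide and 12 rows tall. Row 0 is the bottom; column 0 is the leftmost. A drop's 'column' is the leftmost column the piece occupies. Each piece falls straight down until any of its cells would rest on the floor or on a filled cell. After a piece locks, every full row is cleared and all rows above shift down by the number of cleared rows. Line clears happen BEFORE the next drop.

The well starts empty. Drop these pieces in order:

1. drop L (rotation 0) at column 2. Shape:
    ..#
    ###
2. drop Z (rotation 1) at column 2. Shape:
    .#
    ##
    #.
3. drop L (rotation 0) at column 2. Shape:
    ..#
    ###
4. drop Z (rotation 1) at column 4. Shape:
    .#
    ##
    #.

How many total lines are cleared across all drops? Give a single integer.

Drop 1: L rot0 at col 2 lands with bottom-row=0; cleared 0 line(s) (total 0); column heights now [0 0 1 1 2 0], max=2
Drop 2: Z rot1 at col 2 lands with bottom-row=1; cleared 0 line(s) (total 0); column heights now [0 0 3 4 2 0], max=4
Drop 3: L rot0 at col 2 lands with bottom-row=4; cleared 0 line(s) (total 0); column heights now [0 0 5 5 6 0], max=6
Drop 4: Z rot1 at col 4 lands with bottom-row=6; cleared 0 line(s) (total 0); column heights now [0 0 5 5 8 9], max=9

Answer: 0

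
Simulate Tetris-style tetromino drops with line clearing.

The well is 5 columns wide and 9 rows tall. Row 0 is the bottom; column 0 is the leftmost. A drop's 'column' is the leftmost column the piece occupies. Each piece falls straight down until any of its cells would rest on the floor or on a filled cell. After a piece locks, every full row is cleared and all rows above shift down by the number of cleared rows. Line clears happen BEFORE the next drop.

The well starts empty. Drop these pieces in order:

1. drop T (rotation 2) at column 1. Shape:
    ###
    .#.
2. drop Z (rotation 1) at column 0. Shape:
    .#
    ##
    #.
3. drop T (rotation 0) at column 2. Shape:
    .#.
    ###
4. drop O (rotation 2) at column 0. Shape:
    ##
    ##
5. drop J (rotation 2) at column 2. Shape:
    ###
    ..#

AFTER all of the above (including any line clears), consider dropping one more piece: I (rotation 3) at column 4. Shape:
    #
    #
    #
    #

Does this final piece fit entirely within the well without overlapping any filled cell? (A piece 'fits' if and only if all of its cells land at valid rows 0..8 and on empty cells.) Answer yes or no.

Drop 1: T rot2 at col 1 lands with bottom-row=0; cleared 0 line(s) (total 0); column heights now [0 2 2 2 0], max=2
Drop 2: Z rot1 at col 0 lands with bottom-row=1; cleared 0 line(s) (total 0); column heights now [3 4 2 2 0], max=4
Drop 3: T rot0 at col 2 lands with bottom-row=2; cleared 1 line(s) (total 1); column heights now [2 3 2 3 0], max=3
Drop 4: O rot2 at col 0 lands with bottom-row=3; cleared 0 line(s) (total 1); column heights now [5 5 2 3 0], max=5
Drop 5: J rot2 at col 2 lands with bottom-row=2; cleared 1 line(s) (total 2); column heights now [4 4 2 3 3], max=4
Test piece I rot3 at col 4 (width 1): heights before test = [4 4 2 3 3]; fits = True

Answer: yes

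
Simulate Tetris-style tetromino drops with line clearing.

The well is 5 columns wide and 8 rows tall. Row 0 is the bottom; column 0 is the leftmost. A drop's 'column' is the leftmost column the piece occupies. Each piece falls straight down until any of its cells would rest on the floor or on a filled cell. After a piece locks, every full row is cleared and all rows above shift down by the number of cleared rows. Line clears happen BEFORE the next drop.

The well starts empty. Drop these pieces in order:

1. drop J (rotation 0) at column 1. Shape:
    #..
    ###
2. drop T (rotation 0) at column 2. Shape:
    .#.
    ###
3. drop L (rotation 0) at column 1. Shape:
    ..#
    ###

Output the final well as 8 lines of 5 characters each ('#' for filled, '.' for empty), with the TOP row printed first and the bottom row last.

Answer: .....
.....
.....
...#.
.###.
...#.
.####
.###.

Derivation:
Drop 1: J rot0 at col 1 lands with bottom-row=0; cleared 0 line(s) (total 0); column heights now [0 2 1 1 0], max=2
Drop 2: T rot0 at col 2 lands with bottom-row=1; cleared 0 line(s) (total 0); column heights now [0 2 2 3 2], max=3
Drop 3: L rot0 at col 1 lands with bottom-row=3; cleared 0 line(s) (total 0); column heights now [0 4 4 5 2], max=5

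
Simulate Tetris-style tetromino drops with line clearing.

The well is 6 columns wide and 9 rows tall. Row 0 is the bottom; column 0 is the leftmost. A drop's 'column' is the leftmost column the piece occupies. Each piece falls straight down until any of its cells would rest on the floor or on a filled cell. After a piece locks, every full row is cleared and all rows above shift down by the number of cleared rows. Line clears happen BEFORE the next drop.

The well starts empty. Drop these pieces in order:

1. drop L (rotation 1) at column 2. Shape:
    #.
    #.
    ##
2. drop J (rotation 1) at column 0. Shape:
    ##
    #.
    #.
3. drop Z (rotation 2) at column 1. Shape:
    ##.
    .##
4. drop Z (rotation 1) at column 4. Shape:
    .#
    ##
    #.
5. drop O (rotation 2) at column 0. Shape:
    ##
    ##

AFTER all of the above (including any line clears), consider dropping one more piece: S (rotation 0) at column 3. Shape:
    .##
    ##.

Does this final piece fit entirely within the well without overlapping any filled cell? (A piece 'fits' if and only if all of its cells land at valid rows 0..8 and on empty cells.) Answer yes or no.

Answer: yes

Derivation:
Drop 1: L rot1 at col 2 lands with bottom-row=0; cleared 0 line(s) (total 0); column heights now [0 0 3 1 0 0], max=3
Drop 2: J rot1 at col 0 lands with bottom-row=0; cleared 0 line(s) (total 0); column heights now [3 3 3 1 0 0], max=3
Drop 3: Z rot2 at col 1 lands with bottom-row=3; cleared 0 line(s) (total 0); column heights now [3 5 5 4 0 0], max=5
Drop 4: Z rot1 at col 4 lands with bottom-row=0; cleared 0 line(s) (total 0); column heights now [3 5 5 4 2 3], max=5
Drop 5: O rot2 at col 0 lands with bottom-row=5; cleared 0 line(s) (total 0); column heights now [7 7 5 4 2 3], max=7
Test piece S rot0 at col 3 (width 3): heights before test = [7 7 5 4 2 3]; fits = True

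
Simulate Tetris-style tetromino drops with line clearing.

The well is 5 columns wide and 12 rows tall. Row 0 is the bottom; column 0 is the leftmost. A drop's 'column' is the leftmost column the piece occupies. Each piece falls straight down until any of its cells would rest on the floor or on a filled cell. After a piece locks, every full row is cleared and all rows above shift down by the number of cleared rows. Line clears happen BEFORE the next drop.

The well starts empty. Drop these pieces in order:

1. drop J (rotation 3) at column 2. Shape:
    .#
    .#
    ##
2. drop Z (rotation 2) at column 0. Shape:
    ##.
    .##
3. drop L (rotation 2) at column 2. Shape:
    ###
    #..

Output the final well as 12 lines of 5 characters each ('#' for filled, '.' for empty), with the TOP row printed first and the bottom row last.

Answer: .....
.....
.....
.....
.....
.....
.....
.....
..###
####.
.###.
..##.

Derivation:
Drop 1: J rot3 at col 2 lands with bottom-row=0; cleared 0 line(s) (total 0); column heights now [0 0 1 3 0], max=3
Drop 2: Z rot2 at col 0 lands with bottom-row=1; cleared 0 line(s) (total 0); column heights now [3 3 2 3 0], max=3
Drop 3: L rot2 at col 2 lands with bottom-row=2; cleared 0 line(s) (total 0); column heights now [3 3 4 4 4], max=4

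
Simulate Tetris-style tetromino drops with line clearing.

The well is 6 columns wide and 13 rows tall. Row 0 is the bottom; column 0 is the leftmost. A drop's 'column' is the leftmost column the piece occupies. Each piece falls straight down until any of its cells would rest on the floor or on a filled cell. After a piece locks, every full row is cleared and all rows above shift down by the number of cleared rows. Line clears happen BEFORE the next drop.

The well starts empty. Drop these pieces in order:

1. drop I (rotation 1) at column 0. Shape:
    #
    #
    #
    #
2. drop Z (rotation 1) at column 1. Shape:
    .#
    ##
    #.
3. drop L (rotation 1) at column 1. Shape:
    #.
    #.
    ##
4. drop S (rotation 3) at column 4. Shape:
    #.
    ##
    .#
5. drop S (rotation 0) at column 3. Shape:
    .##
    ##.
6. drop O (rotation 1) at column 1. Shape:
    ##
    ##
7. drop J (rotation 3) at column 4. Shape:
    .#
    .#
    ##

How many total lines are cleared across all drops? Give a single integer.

Drop 1: I rot1 at col 0 lands with bottom-row=0; cleared 0 line(s) (total 0); column heights now [4 0 0 0 0 0], max=4
Drop 2: Z rot1 at col 1 lands with bottom-row=0; cleared 0 line(s) (total 0); column heights now [4 2 3 0 0 0], max=4
Drop 3: L rot1 at col 1 lands with bottom-row=3; cleared 0 line(s) (total 0); column heights now [4 6 4 0 0 0], max=6
Drop 4: S rot3 at col 4 lands with bottom-row=0; cleared 0 line(s) (total 0); column heights now [4 6 4 0 3 2], max=6
Drop 5: S rot0 at col 3 lands with bottom-row=3; cleared 0 line(s) (total 0); column heights now [4 6 4 4 5 5], max=6
Drop 6: O rot1 at col 1 lands with bottom-row=6; cleared 0 line(s) (total 0); column heights now [4 8 8 4 5 5], max=8
Drop 7: J rot3 at col 4 lands with bottom-row=5; cleared 0 line(s) (total 0); column heights now [4 8 8 4 6 8], max=8

Answer: 0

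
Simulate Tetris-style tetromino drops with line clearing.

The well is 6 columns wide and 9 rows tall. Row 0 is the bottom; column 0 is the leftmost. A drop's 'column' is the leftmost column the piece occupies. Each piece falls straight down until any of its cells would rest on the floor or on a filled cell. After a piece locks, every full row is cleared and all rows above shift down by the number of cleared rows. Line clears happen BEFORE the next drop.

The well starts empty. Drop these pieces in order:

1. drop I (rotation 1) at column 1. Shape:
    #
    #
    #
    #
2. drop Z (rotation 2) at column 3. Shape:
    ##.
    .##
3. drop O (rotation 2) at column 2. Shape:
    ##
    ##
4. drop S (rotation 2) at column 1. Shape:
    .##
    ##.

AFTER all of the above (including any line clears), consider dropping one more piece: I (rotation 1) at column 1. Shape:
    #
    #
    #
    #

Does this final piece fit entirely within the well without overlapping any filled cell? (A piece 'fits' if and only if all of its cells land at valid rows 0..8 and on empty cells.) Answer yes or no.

Answer: yes

Derivation:
Drop 1: I rot1 at col 1 lands with bottom-row=0; cleared 0 line(s) (total 0); column heights now [0 4 0 0 0 0], max=4
Drop 2: Z rot2 at col 3 lands with bottom-row=0; cleared 0 line(s) (total 0); column heights now [0 4 0 2 2 1], max=4
Drop 3: O rot2 at col 2 lands with bottom-row=2; cleared 0 line(s) (total 0); column heights now [0 4 4 4 2 1], max=4
Drop 4: S rot2 at col 1 lands with bottom-row=4; cleared 0 line(s) (total 0); column heights now [0 5 6 6 2 1], max=6
Test piece I rot1 at col 1 (width 1): heights before test = [0 5 6 6 2 1]; fits = True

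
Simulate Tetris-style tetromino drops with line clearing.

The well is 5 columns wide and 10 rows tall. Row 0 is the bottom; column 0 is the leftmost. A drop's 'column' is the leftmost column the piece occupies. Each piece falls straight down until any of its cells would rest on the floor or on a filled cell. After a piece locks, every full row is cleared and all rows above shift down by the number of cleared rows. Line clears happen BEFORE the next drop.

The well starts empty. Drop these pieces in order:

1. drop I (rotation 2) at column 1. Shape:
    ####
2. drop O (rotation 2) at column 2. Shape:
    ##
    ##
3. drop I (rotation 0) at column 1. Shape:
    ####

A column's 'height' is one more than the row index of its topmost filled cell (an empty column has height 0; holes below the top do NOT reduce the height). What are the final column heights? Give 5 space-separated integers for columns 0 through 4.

Drop 1: I rot2 at col 1 lands with bottom-row=0; cleared 0 line(s) (total 0); column heights now [0 1 1 1 1], max=1
Drop 2: O rot2 at col 2 lands with bottom-row=1; cleared 0 line(s) (total 0); column heights now [0 1 3 3 1], max=3
Drop 3: I rot0 at col 1 lands with bottom-row=3; cleared 0 line(s) (total 0); column heights now [0 4 4 4 4], max=4

Answer: 0 4 4 4 4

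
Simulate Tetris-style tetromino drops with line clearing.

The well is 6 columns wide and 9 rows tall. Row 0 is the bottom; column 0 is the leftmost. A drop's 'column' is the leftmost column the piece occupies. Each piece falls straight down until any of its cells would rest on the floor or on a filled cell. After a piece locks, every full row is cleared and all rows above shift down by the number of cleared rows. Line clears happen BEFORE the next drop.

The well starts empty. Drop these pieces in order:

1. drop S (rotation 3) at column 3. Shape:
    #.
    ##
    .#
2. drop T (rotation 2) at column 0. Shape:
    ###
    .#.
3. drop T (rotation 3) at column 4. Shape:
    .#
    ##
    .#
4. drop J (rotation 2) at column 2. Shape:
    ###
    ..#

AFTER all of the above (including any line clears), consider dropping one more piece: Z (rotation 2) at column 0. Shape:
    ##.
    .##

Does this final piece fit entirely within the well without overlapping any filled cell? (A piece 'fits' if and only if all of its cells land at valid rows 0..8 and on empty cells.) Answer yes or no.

Answer: yes

Derivation:
Drop 1: S rot3 at col 3 lands with bottom-row=0; cleared 0 line(s) (total 0); column heights now [0 0 0 3 2 0], max=3
Drop 2: T rot2 at col 0 lands with bottom-row=0; cleared 0 line(s) (total 0); column heights now [2 2 2 3 2 0], max=3
Drop 3: T rot3 at col 4 lands with bottom-row=1; cleared 1 line(s) (total 1); column heights now [0 1 0 2 2 3], max=3
Drop 4: J rot2 at col 2 lands with bottom-row=2; cleared 0 line(s) (total 1); column heights now [0 1 4 4 4 3], max=4
Test piece Z rot2 at col 0 (width 3): heights before test = [0 1 4 4 4 3]; fits = True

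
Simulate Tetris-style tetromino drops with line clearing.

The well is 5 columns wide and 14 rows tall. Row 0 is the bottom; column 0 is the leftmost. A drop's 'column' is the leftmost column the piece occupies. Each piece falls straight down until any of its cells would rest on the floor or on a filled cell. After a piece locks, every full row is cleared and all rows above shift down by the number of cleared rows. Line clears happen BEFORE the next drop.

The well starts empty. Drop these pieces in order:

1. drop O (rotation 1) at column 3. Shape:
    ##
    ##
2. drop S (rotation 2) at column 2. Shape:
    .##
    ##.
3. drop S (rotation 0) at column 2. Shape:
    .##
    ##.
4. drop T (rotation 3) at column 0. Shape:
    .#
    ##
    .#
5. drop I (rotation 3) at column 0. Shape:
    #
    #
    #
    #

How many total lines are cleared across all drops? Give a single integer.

Answer: 0

Derivation:
Drop 1: O rot1 at col 3 lands with bottom-row=0; cleared 0 line(s) (total 0); column heights now [0 0 0 2 2], max=2
Drop 2: S rot2 at col 2 lands with bottom-row=2; cleared 0 line(s) (total 0); column heights now [0 0 3 4 4], max=4
Drop 3: S rot0 at col 2 lands with bottom-row=4; cleared 0 line(s) (total 0); column heights now [0 0 5 6 6], max=6
Drop 4: T rot3 at col 0 lands with bottom-row=0; cleared 0 line(s) (total 0); column heights now [2 3 5 6 6], max=6
Drop 5: I rot3 at col 0 lands with bottom-row=2; cleared 0 line(s) (total 0); column heights now [6 3 5 6 6], max=6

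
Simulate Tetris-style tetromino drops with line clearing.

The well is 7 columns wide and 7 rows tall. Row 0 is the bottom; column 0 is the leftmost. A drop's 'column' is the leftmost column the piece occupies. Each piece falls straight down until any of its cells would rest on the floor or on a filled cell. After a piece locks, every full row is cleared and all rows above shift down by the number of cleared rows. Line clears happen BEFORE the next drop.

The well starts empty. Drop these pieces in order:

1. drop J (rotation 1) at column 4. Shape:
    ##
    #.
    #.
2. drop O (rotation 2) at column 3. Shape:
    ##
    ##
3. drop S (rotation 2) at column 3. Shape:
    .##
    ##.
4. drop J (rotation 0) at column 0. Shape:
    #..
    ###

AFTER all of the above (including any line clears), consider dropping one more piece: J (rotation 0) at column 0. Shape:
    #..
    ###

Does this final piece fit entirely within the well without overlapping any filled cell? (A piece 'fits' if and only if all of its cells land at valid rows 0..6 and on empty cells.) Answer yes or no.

Drop 1: J rot1 at col 4 lands with bottom-row=0; cleared 0 line(s) (total 0); column heights now [0 0 0 0 3 3 0], max=3
Drop 2: O rot2 at col 3 lands with bottom-row=3; cleared 0 line(s) (total 0); column heights now [0 0 0 5 5 3 0], max=5
Drop 3: S rot2 at col 3 lands with bottom-row=5; cleared 0 line(s) (total 0); column heights now [0 0 0 6 7 7 0], max=7
Drop 4: J rot0 at col 0 lands with bottom-row=0; cleared 0 line(s) (total 0); column heights now [2 1 1 6 7 7 0], max=7
Test piece J rot0 at col 0 (width 3): heights before test = [2 1 1 6 7 7 0]; fits = True

Answer: yes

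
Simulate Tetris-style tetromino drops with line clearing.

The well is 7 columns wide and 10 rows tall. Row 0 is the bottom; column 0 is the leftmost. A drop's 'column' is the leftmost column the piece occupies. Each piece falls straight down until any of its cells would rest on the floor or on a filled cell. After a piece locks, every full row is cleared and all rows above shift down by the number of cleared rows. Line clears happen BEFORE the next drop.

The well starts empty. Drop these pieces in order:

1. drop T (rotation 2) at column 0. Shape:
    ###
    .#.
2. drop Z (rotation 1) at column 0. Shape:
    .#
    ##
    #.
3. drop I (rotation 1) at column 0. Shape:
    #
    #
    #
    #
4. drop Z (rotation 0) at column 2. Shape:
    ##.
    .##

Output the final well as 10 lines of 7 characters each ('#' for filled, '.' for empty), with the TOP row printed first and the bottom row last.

Answer: .......
.......
#......
#......
#......
##.....
##.....
#.##...
#####..
.#.....

Derivation:
Drop 1: T rot2 at col 0 lands with bottom-row=0; cleared 0 line(s) (total 0); column heights now [2 2 2 0 0 0 0], max=2
Drop 2: Z rot1 at col 0 lands with bottom-row=2; cleared 0 line(s) (total 0); column heights now [4 5 2 0 0 0 0], max=5
Drop 3: I rot1 at col 0 lands with bottom-row=4; cleared 0 line(s) (total 0); column heights now [8 5 2 0 0 0 0], max=8
Drop 4: Z rot0 at col 2 lands with bottom-row=1; cleared 0 line(s) (total 0); column heights now [8 5 3 3 2 0 0], max=8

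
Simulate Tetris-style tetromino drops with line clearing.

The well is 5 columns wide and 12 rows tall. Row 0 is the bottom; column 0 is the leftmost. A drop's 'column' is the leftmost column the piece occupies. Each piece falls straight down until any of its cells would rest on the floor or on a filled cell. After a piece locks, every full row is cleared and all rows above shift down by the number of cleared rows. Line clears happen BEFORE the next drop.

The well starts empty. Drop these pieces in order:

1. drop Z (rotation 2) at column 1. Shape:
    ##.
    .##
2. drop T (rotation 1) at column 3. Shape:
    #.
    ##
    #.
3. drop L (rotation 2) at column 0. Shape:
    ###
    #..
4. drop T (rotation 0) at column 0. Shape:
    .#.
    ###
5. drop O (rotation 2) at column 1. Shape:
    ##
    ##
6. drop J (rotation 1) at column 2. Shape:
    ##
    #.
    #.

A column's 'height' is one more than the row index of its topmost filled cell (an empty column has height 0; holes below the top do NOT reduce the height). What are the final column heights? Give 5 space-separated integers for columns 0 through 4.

Drop 1: Z rot2 at col 1 lands with bottom-row=0; cleared 0 line(s) (total 0); column heights now [0 2 2 1 0], max=2
Drop 2: T rot1 at col 3 lands with bottom-row=1; cleared 0 line(s) (total 0); column heights now [0 2 2 4 3], max=4
Drop 3: L rot2 at col 0 lands with bottom-row=1; cleared 1 line(s) (total 1); column heights now [2 2 2 3 0], max=3
Drop 4: T rot0 at col 0 lands with bottom-row=2; cleared 0 line(s) (total 1); column heights now [3 4 3 3 0], max=4
Drop 5: O rot2 at col 1 lands with bottom-row=4; cleared 0 line(s) (total 1); column heights now [3 6 6 3 0], max=6
Drop 6: J rot1 at col 2 lands with bottom-row=6; cleared 0 line(s) (total 1); column heights now [3 6 9 9 0], max=9

Answer: 3 6 9 9 0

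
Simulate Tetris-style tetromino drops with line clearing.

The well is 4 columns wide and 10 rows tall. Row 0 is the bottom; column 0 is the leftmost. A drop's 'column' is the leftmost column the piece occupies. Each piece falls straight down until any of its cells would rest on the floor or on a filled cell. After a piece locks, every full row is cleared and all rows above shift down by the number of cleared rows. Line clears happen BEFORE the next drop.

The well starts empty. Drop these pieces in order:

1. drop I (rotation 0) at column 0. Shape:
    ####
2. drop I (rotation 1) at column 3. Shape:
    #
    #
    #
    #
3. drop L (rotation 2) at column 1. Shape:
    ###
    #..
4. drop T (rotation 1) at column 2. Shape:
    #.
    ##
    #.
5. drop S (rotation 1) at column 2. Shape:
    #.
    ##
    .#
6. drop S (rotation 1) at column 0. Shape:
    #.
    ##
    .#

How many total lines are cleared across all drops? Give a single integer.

Drop 1: I rot0 at col 0 lands with bottom-row=0; cleared 1 line(s) (total 1); column heights now [0 0 0 0], max=0
Drop 2: I rot1 at col 3 lands with bottom-row=0; cleared 0 line(s) (total 1); column heights now [0 0 0 4], max=4
Drop 3: L rot2 at col 1 lands with bottom-row=3; cleared 0 line(s) (total 1); column heights now [0 5 5 5], max=5
Drop 4: T rot1 at col 2 lands with bottom-row=5; cleared 0 line(s) (total 1); column heights now [0 5 8 7], max=8
Drop 5: S rot1 at col 2 lands with bottom-row=7; cleared 0 line(s) (total 1); column heights now [0 5 10 9], max=10
Drop 6: S rot1 at col 0 lands with bottom-row=5; cleared 1 line(s) (total 2); column heights now [7 6 9 8], max=9

Answer: 2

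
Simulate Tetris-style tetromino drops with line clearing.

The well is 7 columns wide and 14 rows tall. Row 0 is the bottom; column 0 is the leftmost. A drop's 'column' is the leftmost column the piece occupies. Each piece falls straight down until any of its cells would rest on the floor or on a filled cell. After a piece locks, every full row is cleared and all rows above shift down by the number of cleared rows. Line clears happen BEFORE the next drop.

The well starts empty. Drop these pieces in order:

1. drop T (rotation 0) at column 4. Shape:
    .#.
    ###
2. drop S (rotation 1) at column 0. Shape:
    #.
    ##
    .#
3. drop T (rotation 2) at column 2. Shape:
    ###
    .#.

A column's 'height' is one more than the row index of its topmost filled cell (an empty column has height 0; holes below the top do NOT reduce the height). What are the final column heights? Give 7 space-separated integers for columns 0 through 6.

Drop 1: T rot0 at col 4 lands with bottom-row=0; cleared 0 line(s) (total 0); column heights now [0 0 0 0 1 2 1], max=2
Drop 2: S rot1 at col 0 lands with bottom-row=0; cleared 0 line(s) (total 0); column heights now [3 2 0 0 1 2 1], max=3
Drop 3: T rot2 at col 2 lands with bottom-row=0; cleared 0 line(s) (total 0); column heights now [3 2 2 2 2 2 1], max=3

Answer: 3 2 2 2 2 2 1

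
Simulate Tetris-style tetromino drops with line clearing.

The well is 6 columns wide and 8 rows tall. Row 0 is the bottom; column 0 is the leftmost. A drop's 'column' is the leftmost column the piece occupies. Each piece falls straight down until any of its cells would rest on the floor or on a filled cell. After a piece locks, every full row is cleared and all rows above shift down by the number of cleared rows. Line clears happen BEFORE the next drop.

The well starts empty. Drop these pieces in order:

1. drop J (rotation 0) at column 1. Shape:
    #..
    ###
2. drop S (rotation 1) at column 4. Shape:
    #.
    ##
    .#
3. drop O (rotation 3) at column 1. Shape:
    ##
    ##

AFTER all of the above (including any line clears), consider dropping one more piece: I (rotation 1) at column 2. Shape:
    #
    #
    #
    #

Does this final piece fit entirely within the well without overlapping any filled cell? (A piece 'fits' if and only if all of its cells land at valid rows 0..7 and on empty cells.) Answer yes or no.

Drop 1: J rot0 at col 1 lands with bottom-row=0; cleared 0 line(s) (total 0); column heights now [0 2 1 1 0 0], max=2
Drop 2: S rot1 at col 4 lands with bottom-row=0; cleared 0 line(s) (total 0); column heights now [0 2 1 1 3 2], max=3
Drop 3: O rot3 at col 1 lands with bottom-row=2; cleared 0 line(s) (total 0); column heights now [0 4 4 1 3 2], max=4
Test piece I rot1 at col 2 (width 1): heights before test = [0 4 4 1 3 2]; fits = True

Answer: yes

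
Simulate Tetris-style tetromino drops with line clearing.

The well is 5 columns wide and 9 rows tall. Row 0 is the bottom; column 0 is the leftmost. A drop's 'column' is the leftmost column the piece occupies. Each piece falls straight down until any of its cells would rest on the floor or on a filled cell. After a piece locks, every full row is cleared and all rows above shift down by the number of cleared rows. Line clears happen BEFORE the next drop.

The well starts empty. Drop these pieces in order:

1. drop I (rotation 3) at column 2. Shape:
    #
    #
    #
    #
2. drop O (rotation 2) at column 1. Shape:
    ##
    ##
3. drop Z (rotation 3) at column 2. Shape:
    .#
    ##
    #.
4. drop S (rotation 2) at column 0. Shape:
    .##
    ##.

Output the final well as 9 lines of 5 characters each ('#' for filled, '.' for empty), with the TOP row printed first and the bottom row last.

Answer: .###.
####.
..#..
.##..
.##..
..#..
..#..
..#..
..#..

Derivation:
Drop 1: I rot3 at col 2 lands with bottom-row=0; cleared 0 line(s) (total 0); column heights now [0 0 4 0 0], max=4
Drop 2: O rot2 at col 1 lands with bottom-row=4; cleared 0 line(s) (total 0); column heights now [0 6 6 0 0], max=6
Drop 3: Z rot3 at col 2 lands with bottom-row=6; cleared 0 line(s) (total 0); column heights now [0 6 8 9 0], max=9
Drop 4: S rot2 at col 0 lands with bottom-row=7; cleared 0 line(s) (total 0); column heights now [8 9 9 9 0], max=9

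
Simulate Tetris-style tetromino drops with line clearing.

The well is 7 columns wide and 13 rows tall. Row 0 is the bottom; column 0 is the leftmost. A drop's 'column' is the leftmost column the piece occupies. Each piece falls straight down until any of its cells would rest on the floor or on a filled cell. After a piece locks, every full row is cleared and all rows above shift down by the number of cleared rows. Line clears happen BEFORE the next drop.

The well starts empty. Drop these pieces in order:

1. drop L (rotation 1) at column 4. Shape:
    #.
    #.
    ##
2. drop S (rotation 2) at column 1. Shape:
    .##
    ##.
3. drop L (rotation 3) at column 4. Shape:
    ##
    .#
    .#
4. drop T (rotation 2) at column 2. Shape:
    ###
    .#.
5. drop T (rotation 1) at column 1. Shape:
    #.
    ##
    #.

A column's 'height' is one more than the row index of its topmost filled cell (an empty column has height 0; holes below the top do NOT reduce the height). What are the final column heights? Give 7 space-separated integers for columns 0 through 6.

Answer: 0 7 6 5 5 4 0

Derivation:
Drop 1: L rot1 at col 4 lands with bottom-row=0; cleared 0 line(s) (total 0); column heights now [0 0 0 0 3 1 0], max=3
Drop 2: S rot2 at col 1 lands with bottom-row=0; cleared 0 line(s) (total 0); column heights now [0 1 2 2 3 1 0], max=3
Drop 3: L rot3 at col 4 lands with bottom-row=1; cleared 0 line(s) (total 0); column heights now [0 1 2 2 4 4 0], max=4
Drop 4: T rot2 at col 2 lands with bottom-row=3; cleared 0 line(s) (total 0); column heights now [0 1 5 5 5 4 0], max=5
Drop 5: T rot1 at col 1 lands with bottom-row=4; cleared 0 line(s) (total 0); column heights now [0 7 6 5 5 4 0], max=7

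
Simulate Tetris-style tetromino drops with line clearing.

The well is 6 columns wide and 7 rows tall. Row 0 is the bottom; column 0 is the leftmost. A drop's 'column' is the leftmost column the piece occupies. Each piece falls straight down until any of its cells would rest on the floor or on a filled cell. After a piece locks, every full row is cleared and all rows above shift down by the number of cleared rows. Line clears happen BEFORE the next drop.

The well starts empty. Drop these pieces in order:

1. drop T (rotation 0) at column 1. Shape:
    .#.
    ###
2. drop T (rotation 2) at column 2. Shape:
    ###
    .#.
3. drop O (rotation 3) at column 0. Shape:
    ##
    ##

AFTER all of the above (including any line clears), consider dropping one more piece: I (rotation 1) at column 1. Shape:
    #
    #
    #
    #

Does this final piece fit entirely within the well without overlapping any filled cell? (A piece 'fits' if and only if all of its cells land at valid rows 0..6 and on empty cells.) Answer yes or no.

Drop 1: T rot0 at col 1 lands with bottom-row=0; cleared 0 line(s) (total 0); column heights now [0 1 2 1 0 0], max=2
Drop 2: T rot2 at col 2 lands with bottom-row=1; cleared 0 line(s) (total 0); column heights now [0 1 3 3 3 0], max=3
Drop 3: O rot3 at col 0 lands with bottom-row=1; cleared 0 line(s) (total 0); column heights now [3 3 3 3 3 0], max=3
Test piece I rot1 at col 1 (width 1): heights before test = [3 3 3 3 3 0]; fits = True

Answer: yes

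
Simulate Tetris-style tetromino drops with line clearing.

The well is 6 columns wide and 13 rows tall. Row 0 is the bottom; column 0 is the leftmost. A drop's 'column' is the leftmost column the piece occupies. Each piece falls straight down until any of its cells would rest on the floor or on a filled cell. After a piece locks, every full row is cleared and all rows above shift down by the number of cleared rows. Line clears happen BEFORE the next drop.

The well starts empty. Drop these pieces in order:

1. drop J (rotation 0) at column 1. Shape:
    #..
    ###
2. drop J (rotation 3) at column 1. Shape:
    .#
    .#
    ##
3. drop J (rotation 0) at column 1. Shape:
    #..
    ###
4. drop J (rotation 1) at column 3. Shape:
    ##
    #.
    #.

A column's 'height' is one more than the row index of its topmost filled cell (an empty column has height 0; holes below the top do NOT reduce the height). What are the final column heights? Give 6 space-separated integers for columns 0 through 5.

Drop 1: J rot0 at col 1 lands with bottom-row=0; cleared 0 line(s) (total 0); column heights now [0 2 1 1 0 0], max=2
Drop 2: J rot3 at col 1 lands with bottom-row=2; cleared 0 line(s) (total 0); column heights now [0 3 5 1 0 0], max=5
Drop 3: J rot0 at col 1 lands with bottom-row=5; cleared 0 line(s) (total 0); column heights now [0 7 6 6 0 0], max=7
Drop 4: J rot1 at col 3 lands with bottom-row=6; cleared 0 line(s) (total 0); column heights now [0 7 6 9 9 0], max=9

Answer: 0 7 6 9 9 0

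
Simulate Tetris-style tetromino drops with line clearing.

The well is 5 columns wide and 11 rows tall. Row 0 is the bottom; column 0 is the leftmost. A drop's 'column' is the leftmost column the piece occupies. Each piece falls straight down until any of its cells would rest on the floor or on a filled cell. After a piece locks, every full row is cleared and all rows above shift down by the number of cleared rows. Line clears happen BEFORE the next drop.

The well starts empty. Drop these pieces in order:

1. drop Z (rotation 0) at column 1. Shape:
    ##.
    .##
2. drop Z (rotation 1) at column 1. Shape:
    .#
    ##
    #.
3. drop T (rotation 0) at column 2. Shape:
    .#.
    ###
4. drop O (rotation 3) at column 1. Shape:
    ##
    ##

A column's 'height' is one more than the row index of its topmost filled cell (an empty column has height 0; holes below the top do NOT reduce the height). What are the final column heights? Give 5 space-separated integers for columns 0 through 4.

Answer: 0 8 8 7 6

Derivation:
Drop 1: Z rot0 at col 1 lands with bottom-row=0; cleared 0 line(s) (total 0); column heights now [0 2 2 1 0], max=2
Drop 2: Z rot1 at col 1 lands with bottom-row=2; cleared 0 line(s) (total 0); column heights now [0 4 5 1 0], max=5
Drop 3: T rot0 at col 2 lands with bottom-row=5; cleared 0 line(s) (total 0); column heights now [0 4 6 7 6], max=7
Drop 4: O rot3 at col 1 lands with bottom-row=6; cleared 0 line(s) (total 0); column heights now [0 8 8 7 6], max=8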